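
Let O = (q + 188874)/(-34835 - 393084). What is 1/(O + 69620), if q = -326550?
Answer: 427919/29791858456 ≈ 1.4364e-5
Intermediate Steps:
O = 137676/427919 (O = (-326550 + 188874)/(-34835 - 393084) = -137676/(-427919) = -137676*(-1/427919) = 137676/427919 ≈ 0.32173)
1/(O + 69620) = 1/(137676/427919 + 69620) = 1/(29791858456/427919) = 427919/29791858456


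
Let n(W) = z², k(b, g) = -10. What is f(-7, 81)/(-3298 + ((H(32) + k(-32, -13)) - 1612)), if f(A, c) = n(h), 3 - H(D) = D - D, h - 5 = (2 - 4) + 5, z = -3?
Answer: -3/1639 ≈ -0.0018304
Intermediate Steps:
h = 8 (h = 5 + ((2 - 4) + 5) = 5 + (-2 + 5) = 5 + 3 = 8)
H(D) = 3 (H(D) = 3 - (D - D) = 3 - 1*0 = 3 + 0 = 3)
n(W) = 9 (n(W) = (-3)² = 9)
f(A, c) = 9
f(-7, 81)/(-3298 + ((H(32) + k(-32, -13)) - 1612)) = 9/(-3298 + ((3 - 10) - 1612)) = 9/(-3298 + (-7 - 1612)) = 9/(-3298 - 1619) = 9/(-4917) = 9*(-1/4917) = -3/1639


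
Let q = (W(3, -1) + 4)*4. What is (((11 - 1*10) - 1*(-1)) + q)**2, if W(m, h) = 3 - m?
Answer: 324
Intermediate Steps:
q = 16 (q = ((3 - 1*3) + 4)*4 = ((3 - 3) + 4)*4 = (0 + 4)*4 = 4*4 = 16)
(((11 - 1*10) - 1*(-1)) + q)**2 = (((11 - 1*10) - 1*(-1)) + 16)**2 = (((11 - 10) + 1) + 16)**2 = ((1 + 1) + 16)**2 = (2 + 16)**2 = 18**2 = 324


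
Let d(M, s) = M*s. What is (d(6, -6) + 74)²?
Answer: 1444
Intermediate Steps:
(d(6, -6) + 74)² = (6*(-6) + 74)² = (-36 + 74)² = 38² = 1444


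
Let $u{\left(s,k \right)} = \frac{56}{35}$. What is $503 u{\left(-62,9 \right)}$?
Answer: $\frac{4024}{5} \approx 804.8$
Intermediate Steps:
$u{\left(s,k \right)} = \frac{8}{5}$ ($u{\left(s,k \right)} = 56 \cdot \frac{1}{35} = \frac{8}{5}$)
$503 u{\left(-62,9 \right)} = 503 \cdot \frac{8}{5} = \frac{4024}{5}$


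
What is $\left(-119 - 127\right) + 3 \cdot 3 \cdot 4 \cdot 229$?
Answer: $7998$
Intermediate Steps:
$\left(-119 - 127\right) + 3 \cdot 3 \cdot 4 \cdot 229 = -246 + 9 \cdot 4 \cdot 229 = -246 + 36 \cdot 229 = -246 + 8244 = 7998$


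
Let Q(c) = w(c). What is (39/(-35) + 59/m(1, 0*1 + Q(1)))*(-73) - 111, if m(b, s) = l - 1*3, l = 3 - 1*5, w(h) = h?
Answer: 29111/35 ≈ 831.74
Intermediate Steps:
Q(c) = c
l = -2 (l = 3 - 5 = -2)
m(b, s) = -5 (m(b, s) = -2 - 1*3 = -2 - 3 = -5)
(39/(-35) + 59/m(1, 0*1 + Q(1)))*(-73) - 111 = (39/(-35) + 59/(-5))*(-73) - 111 = (39*(-1/35) + 59*(-1/5))*(-73) - 111 = (-39/35 - 59/5)*(-73) - 111 = -452/35*(-73) - 111 = 32996/35 - 111 = 29111/35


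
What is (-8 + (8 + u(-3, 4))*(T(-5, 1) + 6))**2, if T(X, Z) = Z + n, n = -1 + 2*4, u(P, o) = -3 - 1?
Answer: 2304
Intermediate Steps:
u(P, o) = -4
n = 7 (n = -1 + 8 = 7)
T(X, Z) = 7 + Z (T(X, Z) = Z + 7 = 7 + Z)
(-8 + (8 + u(-3, 4))*(T(-5, 1) + 6))**2 = (-8 + (8 - 4)*((7 + 1) + 6))**2 = (-8 + 4*(8 + 6))**2 = (-8 + 4*14)**2 = (-8 + 56)**2 = 48**2 = 2304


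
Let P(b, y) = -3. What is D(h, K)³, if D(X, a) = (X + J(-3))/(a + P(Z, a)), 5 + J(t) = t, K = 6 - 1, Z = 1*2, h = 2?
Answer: -27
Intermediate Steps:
Z = 2
K = 5
J(t) = -5 + t
D(X, a) = (-8 + X)/(-3 + a) (D(X, a) = (X + (-5 - 3))/(a - 3) = (X - 8)/(-3 + a) = (-8 + X)/(-3 + a))
D(h, K)³ = ((-8 + 2)/(-3 + 5))³ = (-6/2)³ = ((½)*(-6))³ = (-3)³ = -27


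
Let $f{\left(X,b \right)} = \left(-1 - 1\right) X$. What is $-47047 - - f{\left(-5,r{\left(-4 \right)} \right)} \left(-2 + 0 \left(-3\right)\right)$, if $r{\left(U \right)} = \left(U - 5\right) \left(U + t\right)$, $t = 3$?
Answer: $-47067$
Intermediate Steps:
$r{\left(U \right)} = \left(-5 + U\right) \left(3 + U\right)$ ($r{\left(U \right)} = \left(U - 5\right) \left(U + 3\right) = \left(-5 + U\right) \left(3 + U\right)$)
$f{\left(X,b \right)} = - 2 X$
$-47047 - - f{\left(-5,r{\left(-4 \right)} \right)} \left(-2 + 0 \left(-3\right)\right) = -47047 - - \left(-2\right) \left(-5\right) \left(-2 + 0 \left(-3\right)\right) = -47047 - \left(-1\right) 10 \left(-2 + 0\right) = -47047 - \left(-10\right) \left(-2\right) = -47047 - 20 = -47067$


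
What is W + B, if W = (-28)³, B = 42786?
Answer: 20834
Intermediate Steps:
W = -21952
W + B = -21952 + 42786 = 20834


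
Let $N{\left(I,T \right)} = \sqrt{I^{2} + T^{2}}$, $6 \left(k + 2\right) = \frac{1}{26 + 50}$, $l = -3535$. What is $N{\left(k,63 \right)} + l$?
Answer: $-3535 + \frac{\sqrt{826127905}}{456} \approx -3472.0$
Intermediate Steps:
$k = - \frac{911}{456}$ ($k = -2 + \frac{1}{6 \left(26 + 50\right)} = -2 + \frac{1}{6 \cdot 76} = -2 + \frac{1}{6} \cdot \frac{1}{76} = -2 + \frac{1}{456} = - \frac{911}{456} \approx -1.9978$)
$N{\left(k,63 \right)} + l = \sqrt{\left(- \frac{911}{456}\right)^{2} + 63^{2}} - 3535 = \sqrt{\frac{829921}{207936} + 3969} - 3535 = \sqrt{\frac{826127905}{207936}} - 3535 = \frac{\sqrt{826127905}}{456} - 3535 = -3535 + \frac{\sqrt{826127905}}{456}$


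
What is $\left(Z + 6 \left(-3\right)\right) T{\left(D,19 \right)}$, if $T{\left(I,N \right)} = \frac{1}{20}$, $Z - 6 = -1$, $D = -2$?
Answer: $- \frac{13}{20} \approx -0.65$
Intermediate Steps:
$Z = 5$ ($Z = 6 - 1 = 5$)
$T{\left(I,N \right)} = \frac{1}{20}$
$\left(Z + 6 \left(-3\right)\right) T{\left(D,19 \right)} = \left(5 + 6 \left(-3\right)\right) \frac{1}{20} = \left(5 - 18\right) \frac{1}{20} = \left(-13\right) \frac{1}{20} = - \frac{13}{20}$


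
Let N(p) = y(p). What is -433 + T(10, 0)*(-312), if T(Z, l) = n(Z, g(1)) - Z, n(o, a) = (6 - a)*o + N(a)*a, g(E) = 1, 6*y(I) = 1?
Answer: -12965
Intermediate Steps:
y(I) = 1/6 (y(I) = (1/6)*1 = 1/6)
N(p) = 1/6
n(o, a) = a/6 + o*(6 - a) (n(o, a) = (6 - a)*o + a/6 = o*(6 - a) + a/6 = a/6 + o*(6 - a))
T(Z, l) = 1/6 + 4*Z (T(Z, l) = (6*Z + (1/6)*1 - 1*1*Z) - Z = (6*Z + 1/6 - Z) - Z = (1/6 + 5*Z) - Z = 1/6 + 4*Z)
-433 + T(10, 0)*(-312) = -433 + (1/6 + 4*10)*(-312) = -433 + (1/6 + 40)*(-312) = -433 + (241/6)*(-312) = -433 - 12532 = -12965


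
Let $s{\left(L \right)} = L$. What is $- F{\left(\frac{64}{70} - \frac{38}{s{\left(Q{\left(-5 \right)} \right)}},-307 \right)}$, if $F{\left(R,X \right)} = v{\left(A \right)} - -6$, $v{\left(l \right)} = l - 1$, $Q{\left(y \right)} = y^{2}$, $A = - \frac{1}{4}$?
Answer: $- \frac{19}{4} \approx -4.75$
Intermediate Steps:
$A = - \frac{1}{4}$ ($A = \left(-1\right) \frac{1}{4} = - \frac{1}{4} \approx -0.25$)
$v{\left(l \right)} = -1 + l$
$F{\left(R,X \right)} = \frac{19}{4}$ ($F{\left(R,X \right)} = \left(-1 - \frac{1}{4}\right) - -6 = - \frac{5}{4} + 6 = \frac{19}{4}$)
$- F{\left(\frac{64}{70} - \frac{38}{s{\left(Q{\left(-5 \right)} \right)}},-307 \right)} = \left(-1\right) \frac{19}{4} = - \frac{19}{4}$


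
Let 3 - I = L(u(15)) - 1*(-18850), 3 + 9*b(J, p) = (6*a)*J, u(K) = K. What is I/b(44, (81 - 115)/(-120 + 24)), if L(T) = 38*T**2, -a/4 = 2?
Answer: 27397/235 ≈ 116.58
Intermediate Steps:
a = -8 (a = -4*2 = -8)
b(J, p) = -1/3 - 16*J/3 (b(J, p) = -1/3 + ((6*(-8))*J)/9 = -1/3 + (-48*J)/9 = -1/3 - 16*J/3)
I = -27397 (I = 3 - (38*15**2 - 1*(-18850)) = 3 - (38*225 + 18850) = 3 - (8550 + 18850) = 3 - 1*27400 = 3 - 27400 = -27397)
I/b(44, (81 - 115)/(-120 + 24)) = -27397/(-1/3 - 16/3*44) = -27397/(-1/3 - 704/3) = -27397/(-235) = -27397*(-1/235) = 27397/235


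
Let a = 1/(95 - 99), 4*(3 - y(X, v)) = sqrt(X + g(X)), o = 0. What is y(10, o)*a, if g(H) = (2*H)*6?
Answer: -3/4 + sqrt(130)/16 ≈ -0.037390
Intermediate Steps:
g(H) = 12*H
y(X, v) = 3 - sqrt(13)*sqrt(X)/4 (y(X, v) = 3 - sqrt(X + 12*X)/4 = 3 - sqrt(13)*sqrt(X)/4)
a = -1/4 (a = 1/(-4) = -1/4 ≈ -0.25000)
y(10, o)*a = (3 - sqrt(13)*sqrt(10)/4)*(-1/4) = (3 - sqrt(130)/4)*(-1/4) = -3/4 + sqrt(130)/16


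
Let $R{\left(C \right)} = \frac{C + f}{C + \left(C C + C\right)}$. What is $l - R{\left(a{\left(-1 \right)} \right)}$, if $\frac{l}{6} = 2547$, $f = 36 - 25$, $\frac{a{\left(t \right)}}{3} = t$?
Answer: $\frac{45838}{3} \approx 15279.0$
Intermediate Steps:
$a{\left(t \right)} = 3 t$
$f = 11$ ($f = 36 - 25 = 11$)
$R{\left(C \right)} = \frac{11 + C}{C^{2} + 2 C}$ ($R{\left(C \right)} = \frac{C + 11}{C + \left(C C + C\right)} = \frac{11 + C}{C + \left(C^{2} + C\right)} = \frac{11 + C}{C + \left(C + C^{2}\right)} = \frac{11 + C}{C^{2} + 2 C}$)
$l = 15282$ ($l = 6 \cdot 2547 = 15282$)
$l - R{\left(a{\left(-1 \right)} \right)} = 15282 - \frac{11 + 3 \left(-1\right)}{3 \left(-1\right) \left(2 + 3 \left(-1\right)\right)} = 15282 - \frac{11 - 3}{\left(-3\right) \left(2 - 3\right)} = 15282 - \left(- \frac{1}{3}\right) \frac{1}{-1} \cdot 8 = 15282 - \left(- \frac{1}{3}\right) \left(-1\right) 8 = 15282 - \frac{8}{3} = \frac{45838}{3}$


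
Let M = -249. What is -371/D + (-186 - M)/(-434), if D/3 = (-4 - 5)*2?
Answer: 5629/837 ≈ 6.7252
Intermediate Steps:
D = -54 (D = 3*((-4 - 5)*2) = 3*(-9*2) = 3*(-18) = -54)
-371/D + (-186 - M)/(-434) = -371/(-54) + (-186 - 1*(-249))/(-434) = -371*(-1/54) + (-186 + 249)*(-1/434) = 371/54 + 63*(-1/434) = 371/54 - 9/62 = 5629/837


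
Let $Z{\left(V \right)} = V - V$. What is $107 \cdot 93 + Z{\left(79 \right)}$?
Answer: $9951$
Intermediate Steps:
$Z{\left(V \right)} = 0$
$107 \cdot 93 + Z{\left(79 \right)} = 107 \cdot 93 + 0 = 9951 + 0 = 9951$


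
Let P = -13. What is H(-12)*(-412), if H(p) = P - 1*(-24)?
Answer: -4532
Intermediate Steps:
H(p) = 11 (H(p) = -13 - 1*(-24) = -13 + 24 = 11)
H(-12)*(-412) = 11*(-412) = -4532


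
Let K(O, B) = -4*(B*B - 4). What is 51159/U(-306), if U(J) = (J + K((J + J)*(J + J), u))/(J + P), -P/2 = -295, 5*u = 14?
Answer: -60538150/1339 ≈ -45211.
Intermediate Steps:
u = 14/5 (u = (⅕)*14 = 14/5 ≈ 2.8000)
K(O, B) = 16 - 4*B² (K(O, B) = -4*(B² - 4) = -4*(-4 + B²) = 16 - 4*B²)
P = 590 (P = -2*(-295) = 590)
U(J) = (-384/25 + J)/(590 + J) (U(J) = (J + (16 - 4*(14/5)²))/(J + 590) = (J + (16 - 4*196/25))/(590 + J) = (J + (16 - 784/25))/(590 + J) = (J - 384/25)/(590 + J) = (-384/25 + J)/(590 + J))
51159/U(-306) = 51159/(((-384/25 - 306)/(590 - 306))) = 51159/((-8034/25/284)) = 51159/(((1/284)*(-8034/25))) = 51159/(-4017/3550) = 51159*(-3550/4017) = -60538150/1339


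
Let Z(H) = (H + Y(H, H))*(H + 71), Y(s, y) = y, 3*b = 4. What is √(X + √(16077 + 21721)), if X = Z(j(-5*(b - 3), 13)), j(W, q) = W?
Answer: √(11900 + 9*√37798)/3 ≈ 38.944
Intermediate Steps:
b = 4/3 (b = (⅓)*4 = 4/3 ≈ 1.3333)
Z(H) = 2*H*(71 + H) (Z(H) = (H + H)*(H + 71) = (2*H)*(71 + H) = 2*H*(71 + H))
X = 11900/9 (X = 2*(-5*(4/3 - 3))*(71 - 5*(4/3 - 3)) = 2*(-5*(-5/3))*(71 - 5*(-5/3)) = 2*(25/3)*(71 + 25/3) = 2*(25/3)*(238/3) = 11900/9 ≈ 1322.2)
√(X + √(16077 + 21721)) = √(11900/9 + √(16077 + 21721)) = √(11900/9 + √37798)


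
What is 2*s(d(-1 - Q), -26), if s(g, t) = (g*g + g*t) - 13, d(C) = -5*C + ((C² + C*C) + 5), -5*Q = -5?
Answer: -164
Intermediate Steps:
Q = 1 (Q = -⅕*(-5) = 1)
d(C) = 5 - 5*C + 2*C² (d(C) = -5*C + ((C² + C²) + 5) = -5*C + (2*C² + 5) = -5*C + (5 + 2*C²) = 5 - 5*C + 2*C²)
s(g, t) = -13 + g² + g*t (s(g, t) = (g² + g*t) - 13 = -13 + g² + g*t)
2*s(d(-1 - Q), -26) = 2*(-13 + (5 - 5*(-1 - 1*1) + 2*(-1 - 1*1)²)² + (5 - 5*(-1 - 1*1) + 2*(-1 - 1*1)²)*(-26)) = 2*(-13 + (5 - 5*(-1 - 1) + 2*(-1 - 1)²)² + (5 - 5*(-1 - 1) + 2*(-1 - 1)²)*(-26)) = 2*(-13 + (5 - 5*(-2) + 2*(-2)²)² + (5 - 5*(-2) + 2*(-2)²)*(-26)) = 2*(-13 + (5 + 10 + 2*4)² + (5 + 10 + 2*4)*(-26)) = 2*(-13 + (5 + 10 + 8)² + (5 + 10 + 8)*(-26)) = 2*(-13 + 23² + 23*(-26)) = 2*(-13 + 529 - 598) = 2*(-82) = -164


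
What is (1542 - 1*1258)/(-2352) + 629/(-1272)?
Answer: -38347/62328 ≈ -0.61524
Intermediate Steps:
(1542 - 1*1258)/(-2352) + 629/(-1272) = (1542 - 1258)*(-1/2352) + 629*(-1/1272) = 284*(-1/2352) - 629/1272 = -71/588 - 629/1272 = -38347/62328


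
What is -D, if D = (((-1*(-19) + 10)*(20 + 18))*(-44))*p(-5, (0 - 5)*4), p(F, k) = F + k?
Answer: -1212200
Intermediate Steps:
D = 1212200 (D = (((-1*(-19) + 10)*(20 + 18))*(-44))*(-5 + (0 - 5)*4) = (((19 + 10)*38)*(-44))*(-5 - 5*4) = ((29*38)*(-44))*(-5 - 20) = (1102*(-44))*(-25) = -48488*(-25) = 1212200)
-D = -1*1212200 = -1212200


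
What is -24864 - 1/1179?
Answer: -29314657/1179 ≈ -24864.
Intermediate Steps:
-24864 - 1/1179 = -29314657/1179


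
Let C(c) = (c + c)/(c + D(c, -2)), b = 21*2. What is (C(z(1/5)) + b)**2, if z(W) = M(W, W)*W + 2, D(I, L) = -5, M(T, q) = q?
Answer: 2259009/1369 ≈ 1650.1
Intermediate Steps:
z(W) = 2 + W**2 (z(W) = W*W + 2 = W**2 + 2 = 2 + W**2)
b = 42
C(c) = 2*c/(-5 + c) (C(c) = (c + c)/(c - 5) = (2*c)/(-5 + c) = 2*c/(-5 + c))
(C(z(1/5)) + b)**2 = (2*(2 + (1/5)**2)/(-5 + (2 + (1/5)**2)) + 42)**2 = (2*(2 + 1/25)/(-5 + (2 + 1/25)) + 42)**2 = (2*(51/25)/(-5 + 51/25) + 42)**2 = (2*(51/25)/(-74/25) + 42)**2 = (2*(51/25)*(-25/74) + 42)**2 = (-51/37 + 42)**2 = (1503/37)**2 = 2259009/1369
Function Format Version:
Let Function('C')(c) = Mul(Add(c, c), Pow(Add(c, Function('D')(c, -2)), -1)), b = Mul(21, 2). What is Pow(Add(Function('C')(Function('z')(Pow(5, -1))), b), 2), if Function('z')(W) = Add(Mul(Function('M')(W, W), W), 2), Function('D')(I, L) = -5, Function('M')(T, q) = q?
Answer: Rational(2259009, 1369) ≈ 1650.1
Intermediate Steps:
Function('z')(W) = Add(2, Pow(W, 2)) (Function('z')(W) = Add(Mul(W, W), 2) = Add(Pow(W, 2), 2) = Add(2, Pow(W, 2)))
b = 42
Function('C')(c) = Mul(2, c, Pow(Add(-5, c), -1)) (Function('C')(c) = Mul(Add(c, c), Pow(Add(c, -5), -1)) = Mul(Mul(2, c), Pow(Add(-5, c), -1)) = Mul(2, c, Pow(Add(-5, c), -1)))
Pow(Add(Function('C')(Function('z')(Pow(5, -1))), b), 2) = Pow(Add(Mul(2, Add(2, Pow(Pow(5, -1), 2)), Pow(Add(-5, Add(2, Pow(Pow(5, -1), 2))), -1)), 42), 2) = Pow(Add(Mul(2, Add(2, Pow(Rational(1, 5), 2)), Pow(Add(-5, Add(2, Pow(Rational(1, 5), 2))), -1)), 42), 2) = Pow(Add(Mul(2, Add(2, Rational(1, 25)), Pow(Add(-5, Add(2, Rational(1, 25))), -1)), 42), 2) = Pow(Add(Mul(2, Rational(51, 25), Pow(Add(-5, Rational(51, 25)), -1)), 42), 2) = Pow(Add(Mul(2, Rational(51, 25), Pow(Rational(-74, 25), -1)), 42), 2) = Pow(Add(Mul(2, Rational(51, 25), Rational(-25, 74)), 42), 2) = Pow(Add(Rational(-51, 37), 42), 2) = Pow(Rational(1503, 37), 2) = Rational(2259009, 1369)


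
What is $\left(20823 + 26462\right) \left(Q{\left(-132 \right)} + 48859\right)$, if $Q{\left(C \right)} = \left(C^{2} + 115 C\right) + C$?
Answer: $2410163735$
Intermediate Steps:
$Q{\left(C \right)} = C^{2} + 116 C$
$\left(20823 + 26462\right) \left(Q{\left(-132 \right)} + 48859\right) = \left(20823 + 26462\right) \left(- 132 \left(116 - 132\right) + 48859\right) = 47285 \left(\left(-132\right) \left(-16\right) + 48859\right) = 47285 \left(2112 + 48859\right) = 47285 \cdot 50971 = 2410163735$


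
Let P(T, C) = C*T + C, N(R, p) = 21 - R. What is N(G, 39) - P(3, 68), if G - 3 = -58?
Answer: -196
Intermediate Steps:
G = -55 (G = 3 - 58 = -55)
P(T, C) = C + C*T
N(G, 39) - P(3, 68) = (21 - 1*(-55)) - 68*(1 + 3) = (21 + 55) - 68*4 = 76 - 1*272 = 76 - 272 = -196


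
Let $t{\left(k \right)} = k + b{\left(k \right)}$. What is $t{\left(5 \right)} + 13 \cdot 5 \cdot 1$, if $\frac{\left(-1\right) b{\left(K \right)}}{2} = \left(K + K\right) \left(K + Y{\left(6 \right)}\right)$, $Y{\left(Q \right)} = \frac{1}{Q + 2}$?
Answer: $- \frac{65}{2} \approx -32.5$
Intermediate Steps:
$Y{\left(Q \right)} = \frac{1}{2 + Q}$
$b{\left(K \right)} = - 4 K \left(\frac{1}{8} + K\right)$ ($b{\left(K \right)} = - 2 \left(K + K\right) \left(K + \frac{1}{2 + 6}\right) = - 2 \cdot 2 K \left(K + \frac{1}{8}\right) = - 2 \cdot 2 K \left(\frac{1}{8} + K\right) = - 4 K \left(\frac{1}{8} + K\right)$)
$t{\left(k \right)} = k - \frac{k \left(1 + 8 k\right)}{2}$
$t{\left(5 \right)} + 13 \cdot 5 \cdot 1 = \frac{1}{2} \cdot 5 \left(1 - 40\right) + 13 \cdot 5 \cdot 1 = \frac{1}{2} \cdot 5 \left(1 - 40\right) + 13 \cdot 5 = \frac{1}{2} \cdot 5 \left(-39\right) + 65 = - \frac{195}{2} + 65 = - \frac{65}{2}$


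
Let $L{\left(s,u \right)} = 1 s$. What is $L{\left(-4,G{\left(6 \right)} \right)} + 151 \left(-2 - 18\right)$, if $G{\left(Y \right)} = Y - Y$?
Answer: $-3024$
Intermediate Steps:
$G{\left(Y \right)} = 0$
$L{\left(s,u \right)} = s$
$L{\left(-4,G{\left(6 \right)} \right)} + 151 \left(-2 - 18\right) = -4 + 151 \left(-2 - 18\right) = -4 + 151 \left(-20\right) = -4 - 3020 = -3024$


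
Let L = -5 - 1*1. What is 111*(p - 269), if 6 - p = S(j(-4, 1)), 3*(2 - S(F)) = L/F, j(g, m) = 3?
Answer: -29489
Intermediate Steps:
L = -6 (L = -5 - 1 = -6)
S(F) = 2 + 2/F (S(F) = 2 - (-2)/F = 2 + 2/F)
p = 10/3 (p = 6 - (2 + 2/3) = 6 - (2 + 2*(⅓)) = 6 - (2 + ⅔) = 6 - 1*8/3 = 6 - 8/3 = 10/3 ≈ 3.3333)
111*(p - 269) = 111*(10/3 - 269) = 111*(-797/3) = -29489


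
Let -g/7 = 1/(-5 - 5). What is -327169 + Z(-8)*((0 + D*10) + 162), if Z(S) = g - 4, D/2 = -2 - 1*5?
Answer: -1636208/5 ≈ -3.2724e+5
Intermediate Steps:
g = 7/10 (g = -7/(-5 - 5) = -7/(-10) = -7*(-⅒) = 7/10 ≈ 0.70000)
D = -14 (D = 2*(-2 - 1*5) = 2*(-2 - 5) = 2*(-7) = -14)
Z(S) = -33/10 (Z(S) = 7/10 - 4 = -33/10)
-327169 + Z(-8)*((0 + D*10) + 162) = -327169 - 33*((0 - 14*10) + 162)/10 = -327169 - 33*((0 - 140) + 162)/10 = -327169 - 33*(-140 + 162)/10 = -327169 - 33/10*22 = -327169 - 363/5 = -1636208/5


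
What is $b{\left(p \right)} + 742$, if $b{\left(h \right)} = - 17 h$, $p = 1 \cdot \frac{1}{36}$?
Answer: $\frac{26695}{36} \approx 741.53$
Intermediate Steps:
$p = \frac{1}{36}$ ($p = 1 \cdot \frac{1}{36} = \frac{1}{36} \approx 0.027778$)
$b{\left(p \right)} + 742 = \left(-17\right) \frac{1}{36} + 742 = - \frac{17}{36} + 742 = \frac{26695}{36}$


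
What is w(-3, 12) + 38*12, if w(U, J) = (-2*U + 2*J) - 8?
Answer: 478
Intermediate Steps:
w(U, J) = -8 - 2*U + 2*J
w(-3, 12) + 38*12 = (-8 - 2*(-3) + 2*12) + 38*12 = (-8 + 6 + 24) + 456 = 22 + 456 = 478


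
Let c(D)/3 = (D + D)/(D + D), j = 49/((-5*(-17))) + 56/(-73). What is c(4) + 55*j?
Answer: -9290/1241 ≈ -7.4859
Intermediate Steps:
j = -1183/6205 (j = 49/85 + 56*(-1/73) = 49*(1/85) - 56/73 = 49/85 - 56/73 = -1183/6205 ≈ -0.19065)
c(D) = 3 (c(D) = 3*((D + D)/(D + D)) = 3*((2*D)/((2*D))) = 3*((2*D)*(1/(2*D))) = 3*1 = 3)
c(4) + 55*j = 3 + 55*(-1183/6205) = 3 - 13013/1241 = -9290/1241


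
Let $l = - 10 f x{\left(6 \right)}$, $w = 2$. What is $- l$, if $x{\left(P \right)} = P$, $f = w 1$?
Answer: $120$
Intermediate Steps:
$f = 2$ ($f = 2 \cdot 1 = 2$)
$l = -120$ ($l = \left(-10\right) 2 \cdot 6 = \left(-20\right) 6 = -120$)
$- l = \left(-1\right) \left(-120\right) = 120$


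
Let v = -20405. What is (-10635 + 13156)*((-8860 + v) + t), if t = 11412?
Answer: -45007413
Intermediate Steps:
(-10635 + 13156)*((-8860 + v) + t) = (-10635 + 13156)*((-8860 - 20405) + 11412) = 2521*(-29265 + 11412) = 2521*(-17853) = -45007413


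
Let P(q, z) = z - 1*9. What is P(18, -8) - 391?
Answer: -408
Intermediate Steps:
P(q, z) = -9 + z (P(q, z) = z - 9 = -9 + z)
P(18, -8) - 391 = (-9 - 8) - 391 = -17 - 391 = -408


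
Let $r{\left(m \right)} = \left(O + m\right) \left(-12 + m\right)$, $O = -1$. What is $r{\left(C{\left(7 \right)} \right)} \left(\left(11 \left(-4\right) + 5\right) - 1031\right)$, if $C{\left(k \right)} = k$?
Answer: $32100$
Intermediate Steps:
$r{\left(m \right)} = \left(-1 + m\right) \left(-12 + m\right)$
$r{\left(C{\left(7 \right)} \right)} \left(\left(11 \left(-4\right) + 5\right) - 1031\right) = \left(12 + 7^{2} - 91\right) \left(\left(11 \left(-4\right) + 5\right) - 1031\right) = \left(12 + 49 - 91\right) \left(\left(-44 + 5\right) - 1031\right) = - 30 \left(-39 - 1031\right) = \left(-30\right) \left(-1070\right) = 32100$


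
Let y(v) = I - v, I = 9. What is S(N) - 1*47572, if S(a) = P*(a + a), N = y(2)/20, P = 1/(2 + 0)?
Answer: -951433/20 ≈ -47572.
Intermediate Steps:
y(v) = 9 - v
P = ½ (P = 1/2 = ½ ≈ 0.50000)
N = 7/20 (N = (9 - 1*2)/20 = (9 - 2)*(1/20) = 7*(1/20) = 7/20 ≈ 0.35000)
S(a) = a (S(a) = (a + a)/2 = (2*a)/2 = a)
S(N) - 1*47572 = 7/20 - 1*47572 = 7/20 - 47572 = -951433/20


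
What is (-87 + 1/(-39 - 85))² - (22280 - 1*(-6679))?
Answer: -328871063/15376 ≈ -21389.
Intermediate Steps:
(-87 + 1/(-39 - 85))² - (22280 - 1*(-6679)) = (-87 + 1/(-124))² - (22280 + 6679) = (-87 - 1/124)² - 1*28959 = (-10789/124)² - 28959 = 116402521/15376 - 28959 = -328871063/15376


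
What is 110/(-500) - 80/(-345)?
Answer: 41/3450 ≈ 0.011884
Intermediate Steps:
110/(-500) - 80/(-345) = 110*(-1/500) - 80*(-1/345) = -11/50 + 16/69 = 41/3450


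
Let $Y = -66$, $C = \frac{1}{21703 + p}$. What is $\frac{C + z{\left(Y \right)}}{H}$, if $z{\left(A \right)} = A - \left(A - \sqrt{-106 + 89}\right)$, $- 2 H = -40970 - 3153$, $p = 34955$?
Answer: $\frac{1}{1249960467} + \frac{2 i \sqrt{17}}{44123} \approx 8.0002 \cdot 10^{-10} + 0.00018689 i$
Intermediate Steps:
$H = \frac{44123}{2}$ ($H = - \frac{-40970 - 3153}{2} = \left(- \frac{1}{2}\right) \left(-44123\right) = \frac{44123}{2} \approx 22062.0$)
$C = \frac{1}{56658}$ ($C = \frac{1}{21703 + 34955} = \frac{1}{56658} \approx 1.765 \cdot 10^{-5}$)
$z{\left(A \right)} = i \sqrt{17}$ ($z{\left(A \right)} = A - \left(A - i \sqrt{17}\right) = i \sqrt{17}$)
$\frac{C + z{\left(Y \right)}}{H} = \frac{\frac{1}{56658} + i \sqrt{17}}{\frac{44123}{2}} = \left(\frac{1}{56658} + i \sqrt{17}\right) \frac{2}{44123} = \frac{1}{1249960467} + \frac{2 i \sqrt{17}}{44123}$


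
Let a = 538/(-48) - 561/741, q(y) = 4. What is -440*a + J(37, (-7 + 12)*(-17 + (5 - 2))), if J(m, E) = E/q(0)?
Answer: 7776475/1482 ≈ 5247.3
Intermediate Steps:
J(m, E) = E/4
a = -70931/5928 (a = 538*(-1/48) - 561*1/741 = -269/24 - 187/247 = -70931/5928 ≈ -11.965)
-440*a + J(37, (-7 + 12)*(-17 + (5 - 2))) = -440*(-70931/5928) + ((-7 + 12)*(-17 + (5 - 2)))/4 = 3901205/741 + (5*(-17 + 3))/4 = 3901205/741 + (5*(-14))/4 = 3901205/741 + (¼)*(-70) = 3901205/741 - 35/2 = 7776475/1482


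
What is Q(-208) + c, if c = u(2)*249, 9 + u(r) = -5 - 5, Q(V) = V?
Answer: -4939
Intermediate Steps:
u(r) = -19 (u(r) = -9 + (-5 - 5) = -9 - 10 = -19)
c = -4731 (c = -19*249 = -4731)
Q(-208) + c = -208 - 4731 = -4939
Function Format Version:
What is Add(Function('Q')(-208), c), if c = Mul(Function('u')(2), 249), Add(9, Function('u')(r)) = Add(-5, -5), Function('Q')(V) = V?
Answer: -4939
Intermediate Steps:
Function('u')(r) = -19 (Function('u')(r) = Add(-9, Add(-5, -5)) = Add(-9, -10) = -19)
c = -4731 (c = Mul(-19, 249) = -4731)
Add(Function('Q')(-208), c) = Add(-208, -4731) = -4939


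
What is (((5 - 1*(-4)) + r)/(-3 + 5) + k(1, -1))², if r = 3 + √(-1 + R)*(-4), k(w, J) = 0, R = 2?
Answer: 16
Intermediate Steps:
r = -1 (r = 3 + √(-1 + 2)*(-4) = 3 + √1*(-4) = 3 + 1*(-4) = 3 - 4 = -1)
(((5 - 1*(-4)) + r)/(-3 + 5) + k(1, -1))² = (((5 - 1*(-4)) - 1)/(-3 + 5) + 0)² = (((5 + 4) - 1)/2 + 0)² = ((9 - 1)*(½) + 0)² = (8*(½) + 0)² = (4 + 0)² = 4² = 16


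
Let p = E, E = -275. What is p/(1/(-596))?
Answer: 163900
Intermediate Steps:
p = -275
p/(1/(-596)) = -275/(1/(-596)) = -275/(-1/596) = -275*(-596) = 163900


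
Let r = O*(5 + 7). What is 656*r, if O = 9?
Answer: 70848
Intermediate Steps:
r = 108 (r = 9*(5 + 7) = 9*12 = 108)
656*r = 656*108 = 70848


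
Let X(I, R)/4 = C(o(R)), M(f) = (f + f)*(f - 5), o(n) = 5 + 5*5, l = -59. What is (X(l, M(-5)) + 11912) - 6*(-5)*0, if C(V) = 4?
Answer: 11928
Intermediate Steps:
o(n) = 30 (o(n) = 5 + 25 = 30)
M(f) = 2*f*(-5 + f) (M(f) = (2*f)*(-5 + f) = 2*f*(-5 + f))
X(I, R) = 16 (X(I, R) = 4*4 = 16)
(X(l, M(-5)) + 11912) - 6*(-5)*0 = (16 + 11912) - 6*(-5)*0 = 11928 + 30*0 = 11928 + 0 = 11928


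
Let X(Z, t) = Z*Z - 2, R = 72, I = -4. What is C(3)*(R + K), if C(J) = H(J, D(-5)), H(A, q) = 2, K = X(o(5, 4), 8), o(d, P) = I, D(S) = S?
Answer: 172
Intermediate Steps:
o(d, P) = -4
X(Z, t) = -2 + Z² (X(Z, t) = Z² - 2 = -2 + Z²)
K = 14 (K = -2 + (-4)² = -2 + 16 = 14)
C(J) = 2
C(3)*(R + K) = 2*(72 + 14) = 2*86 = 172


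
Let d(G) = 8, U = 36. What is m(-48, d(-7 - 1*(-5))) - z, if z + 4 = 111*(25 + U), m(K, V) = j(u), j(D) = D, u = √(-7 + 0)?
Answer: -6767 + I*√7 ≈ -6767.0 + 2.6458*I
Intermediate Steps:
u = I*√7 (u = √(-7) = I*√7 ≈ 2.6458*I)
m(K, V) = I*√7
z = 6767 (z = -4 + 111*(25 + 36) = -4 + 111*61 = -4 + 6771 = 6767)
m(-48, d(-7 - 1*(-5))) - z = I*√7 - 1*6767 = I*√7 - 6767 = -6767 + I*√7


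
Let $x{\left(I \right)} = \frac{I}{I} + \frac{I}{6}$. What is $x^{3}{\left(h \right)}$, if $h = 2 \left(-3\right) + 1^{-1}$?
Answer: $\frac{1}{216} \approx 0.0046296$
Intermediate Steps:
$h = -5$ ($h = -6 + 1 = -5$)
$x{\left(I \right)} = 1 + \frac{I}{6}$ ($x{\left(I \right)} = 1 + I \frac{1}{6} = 1 + \frac{I}{6}$)
$x^{3}{\left(h \right)} = \left(1 + \frac{1}{6} \left(-5\right)\right)^{3} = \left(1 - \frac{5}{6}\right)^{3} = \left(\frac{1}{6}\right)^{3} = \frac{1}{216}$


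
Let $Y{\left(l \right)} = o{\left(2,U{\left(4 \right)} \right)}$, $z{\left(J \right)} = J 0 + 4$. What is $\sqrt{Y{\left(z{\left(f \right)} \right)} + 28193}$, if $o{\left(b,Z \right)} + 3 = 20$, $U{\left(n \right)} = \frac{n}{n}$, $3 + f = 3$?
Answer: $\sqrt{28210} \approx 167.96$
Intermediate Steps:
$f = 0$ ($f = -3 + 3 = 0$)
$U{\left(n \right)} = 1$
$z{\left(J \right)} = 4$ ($z{\left(J \right)} = 0 + 4 = 4$)
$o{\left(b,Z \right)} = 17$ ($o{\left(b,Z \right)} = -3 + 20 = 17$)
$Y{\left(l \right)} = 17$
$\sqrt{Y{\left(z{\left(f \right)} \right)} + 28193} = \sqrt{17 + 28193} = \sqrt{28210}$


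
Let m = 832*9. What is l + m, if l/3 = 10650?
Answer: 39438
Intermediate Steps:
l = 31950 (l = 3*10650 = 31950)
m = 7488
l + m = 31950 + 7488 = 39438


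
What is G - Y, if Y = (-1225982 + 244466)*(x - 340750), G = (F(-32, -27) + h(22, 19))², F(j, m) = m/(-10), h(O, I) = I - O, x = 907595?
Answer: 55636743702009/100 ≈ 5.5637e+11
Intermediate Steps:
F(j, m) = -m/10 (F(j, m) = m*(-⅒) = -m/10)
G = 9/100 (G = (-⅒*(-27) + (19 - 1*22))² = (27/10 + (19 - 22))² = (27/10 - 3)² = (-3/10)² = 9/100 ≈ 0.090000)
Y = -556367437020 (Y = (-1225982 + 244466)*(907595 - 340750) = -981516*566845 = -556367437020)
G - Y = 9/100 - 1*(-556367437020) = 9/100 + 556367437020 = 55636743702009/100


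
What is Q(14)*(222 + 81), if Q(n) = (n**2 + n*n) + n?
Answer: 123018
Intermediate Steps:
Q(n) = n + 2*n**2 (Q(n) = (n**2 + n**2) + n = 2*n**2 + n = n + 2*n**2)
Q(14)*(222 + 81) = (14*(1 + 2*14))*(222 + 81) = (14*(1 + 28))*303 = (14*29)*303 = 406*303 = 123018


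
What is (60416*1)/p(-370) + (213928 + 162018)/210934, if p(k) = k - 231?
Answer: -6258922499/63385667 ≈ -98.744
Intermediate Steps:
p(k) = -231 + k
(60416*1)/p(-370) + (213928 + 162018)/210934 = (60416*1)/(-231 - 370) + (213928 + 162018)/210934 = 60416/(-601) + 375946*(1/210934) = 60416*(-1/601) + 187973/105467 = -60416/601 + 187973/105467 = -6258922499/63385667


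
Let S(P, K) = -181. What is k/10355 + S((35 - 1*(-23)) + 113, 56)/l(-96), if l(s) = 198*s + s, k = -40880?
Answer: -155819453/39564384 ≈ -3.9384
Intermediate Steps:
l(s) = 199*s
k/10355 + S((35 - 1*(-23)) + 113, 56)/l(-96) = -40880/10355 - 181/(199*(-96)) = -40880*1/10355 - 181/(-19104) = -8176/2071 - 181*(-1/19104) = -8176/2071 + 181/19104 = -155819453/39564384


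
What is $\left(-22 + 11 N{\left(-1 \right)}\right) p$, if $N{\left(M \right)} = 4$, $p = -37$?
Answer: $-814$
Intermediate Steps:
$\left(-22 + 11 N{\left(-1 \right)}\right) p = \left(-22 + 11 \cdot 4\right) \left(-37\right) = \left(-22 + 44\right) \left(-37\right) = 22 \left(-37\right) = -814$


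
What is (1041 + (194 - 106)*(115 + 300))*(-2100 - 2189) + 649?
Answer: -161098480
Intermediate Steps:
(1041 + (194 - 106)*(115 + 300))*(-2100 - 2189) + 649 = (1041 + 88*415)*(-4289) + 649 = (1041 + 36520)*(-4289) + 649 = 37561*(-4289) + 649 = -161099129 + 649 = -161098480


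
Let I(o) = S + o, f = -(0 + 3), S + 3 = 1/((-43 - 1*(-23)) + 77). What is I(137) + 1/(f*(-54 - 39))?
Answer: 710446/5301 ≈ 134.02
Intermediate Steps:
S = -170/57 (S = -3 + 1/((-43 - 1*(-23)) + 77) = -3 + 1/((-43 + 23) + 77) = -3 + 1/(-20 + 77) = -3 + 1/57 = -170/57 ≈ -2.9825)
f = -3 (f = -1*3 = -3)
I(o) = -170/57 + o
I(137) + 1/(f*(-54 - 39)) = (-170/57 + 137) + 1/(-3*(-54 - 39)) = 7639/57 + 1/(-3*(-93)) = 7639/57 + 1/279 = 710446/5301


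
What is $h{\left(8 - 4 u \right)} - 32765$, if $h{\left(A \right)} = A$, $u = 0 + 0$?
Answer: $-32757$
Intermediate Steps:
$u = 0$
$h{\left(8 - 4 u \right)} - 32765 = \left(8 - 0\right) - 32765 = \left(8 + 0\right) - 32765 = 8 - 32765 = -32757$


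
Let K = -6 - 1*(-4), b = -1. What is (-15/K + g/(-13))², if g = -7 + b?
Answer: 44521/676 ≈ 65.859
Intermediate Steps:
g = -8 (g = -7 - 1 = -8)
K = -2 (K = -6 + 4 = -2)
(-15/K + g/(-13))² = (-15/(-2) - 8/(-13))² = (-15*(-½) - 8*(-1/13))² = (15/2 + 8/13)² = (211/26)² = 44521/676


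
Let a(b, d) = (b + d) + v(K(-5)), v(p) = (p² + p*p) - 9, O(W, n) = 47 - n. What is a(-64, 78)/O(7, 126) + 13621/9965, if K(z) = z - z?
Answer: 1026234/787235 ≈ 1.3036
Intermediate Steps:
K(z) = 0
v(p) = -9 + 2*p² (v(p) = (p² + p²) - 9 = 2*p² - 9 = -9 + 2*p²)
a(b, d) = -9 + b + d (a(b, d) = (b + d) + (-9 + 2*0²) = (b + d) + (-9 + 2*0) = (b + d) + (-9 + 0) = (b + d) - 9 = -9 + b + d)
a(-64, 78)/O(7, 126) + 13621/9965 = (-9 - 64 + 78)/(47 - 1*126) + 13621/9965 = 5/(47 - 126) + 13621*(1/9965) = 5/(-79) + 13621/9965 = 5*(-1/79) + 13621/9965 = -5/79 + 13621/9965 = 1026234/787235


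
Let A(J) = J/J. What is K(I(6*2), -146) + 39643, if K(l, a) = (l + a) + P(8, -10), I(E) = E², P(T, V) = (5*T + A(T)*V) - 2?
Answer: 39669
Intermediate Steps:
A(J) = 1
P(T, V) = -2 + V + 5*T (P(T, V) = (5*T + 1*V) - 2 = (5*T + V) - 2 = (V + 5*T) - 2 = -2 + V + 5*T)
K(l, a) = 28 + a + l (K(l, a) = (l + a) + (-2 - 10 + 5*8) = (a + l) + (-2 - 10 + 40) = (a + l) + 28 = 28 + a + l)
K(I(6*2), -146) + 39643 = (28 - 146 + (6*2)²) + 39643 = (28 - 146 + 12²) + 39643 = (28 - 146 + 144) + 39643 = 26 + 39643 = 39669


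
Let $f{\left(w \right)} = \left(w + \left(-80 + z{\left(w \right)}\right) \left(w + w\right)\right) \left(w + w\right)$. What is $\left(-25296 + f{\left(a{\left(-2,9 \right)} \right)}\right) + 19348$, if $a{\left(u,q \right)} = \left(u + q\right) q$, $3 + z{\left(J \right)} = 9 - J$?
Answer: $-2173022$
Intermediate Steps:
$z{\left(J \right)} = 6 - J$ ($z{\left(J \right)} = -3 - \left(-9 + J\right) = 6 - J$)
$a{\left(u,q \right)} = q \left(q + u\right)$ ($a{\left(u,q \right)} = \left(q + u\right) q = q \left(q + u\right)$)
$f{\left(w \right)} = 2 w \left(w + 2 w \left(-74 - w\right)\right)$ ($f{\left(w \right)} = \left(w + \left(-80 - \left(-6 + w\right)\right) \left(w + w\right)\right) \left(w + w\right) = \left(w + \left(-74 - w\right) 2 w\right) 2 w = \left(w + 2 w \left(-74 - w\right)\right) 2 w = 2 w \left(w + 2 w \left(-74 - w\right)\right)$)
$\left(-25296 + f{\left(a{\left(-2,9 \right)} \right)}\right) + 19348 = \left(-25296 + \left(9 \left(9 - 2\right)\right)^{2} \left(-294 - 4 \cdot 9 \left(9 - 2\right)\right)\right) + 19348 = \left(-25296 + \left(9 \cdot 7\right)^{2} \left(-294 - 4 \cdot 9 \cdot 7\right)\right) + 19348 = \left(-25296 + 63^{2} \left(-294 - 252\right)\right) + 19348 = \left(-25296 + 3969 \left(-294 - 252\right)\right) + 19348 = \left(-25296 + 3969 \left(-546\right)\right) + 19348 = \left(-25296 - 2167074\right) + 19348 = -2192370 + 19348 = -2173022$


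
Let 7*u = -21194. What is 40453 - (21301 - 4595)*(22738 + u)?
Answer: -2304677061/7 ≈ -3.2924e+8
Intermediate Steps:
u = -21194/7 (u = (⅐)*(-21194) = -21194/7 ≈ -3027.7)
40453 - (21301 - 4595)*(22738 + u) = 40453 - (21301 - 4595)*(22738 - 21194/7) = 40453 - 16706*137972/7 = 40453 - 1*2304960232/7 = 40453 - 2304960232/7 = -2304677061/7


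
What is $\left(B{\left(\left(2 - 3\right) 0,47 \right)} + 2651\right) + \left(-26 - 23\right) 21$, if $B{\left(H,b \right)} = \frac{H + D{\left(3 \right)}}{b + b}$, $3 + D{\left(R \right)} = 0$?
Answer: $\frac{152465}{94} \approx 1622.0$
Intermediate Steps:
$D{\left(R \right)} = -3$ ($D{\left(R \right)} = -3 + 0 = -3$)
$B{\left(H,b \right)} = \frac{-3 + H}{2 b}$ ($B{\left(H,b \right)} = \frac{H - 3}{b + b} = \frac{-3 + H}{2 b}$)
$\left(B{\left(\left(2 - 3\right) 0,47 \right)} + 2651\right) + \left(-26 - 23\right) 21 = \left(\frac{-3 + \left(2 - 3\right) 0}{2 \cdot 47} + 2651\right) + \left(-26 - 23\right) 21 = \left(\frac{1}{2} \cdot \frac{1}{47} \left(-3 - 0\right) + 2651\right) - 1029 = \left(\frac{1}{2} \cdot \frac{1}{47} \left(-3 + 0\right) + 2651\right) - 1029 = \left(\frac{1}{2} \cdot \frac{1}{47} \left(-3\right) + 2651\right) - 1029 = \left(- \frac{3}{94} + 2651\right) - 1029 = \frac{249191}{94} - 1029 = \frac{152465}{94}$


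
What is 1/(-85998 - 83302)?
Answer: -1/169300 ≈ -5.9067e-6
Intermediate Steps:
1/(-85998 - 83302) = 1/(-169300) = -1/169300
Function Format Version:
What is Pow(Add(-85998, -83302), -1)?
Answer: Rational(-1, 169300) ≈ -5.9067e-6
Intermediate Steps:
Pow(Add(-85998, -83302), -1) = Pow(-169300, -1) = Rational(-1, 169300)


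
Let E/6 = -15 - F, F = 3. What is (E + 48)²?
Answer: 3600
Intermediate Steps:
E = -108 (E = 6*(-15 - 1*3) = 6*(-15 - 3) = 6*(-18) = -108)
(E + 48)² = (-108 + 48)² = (-60)² = 3600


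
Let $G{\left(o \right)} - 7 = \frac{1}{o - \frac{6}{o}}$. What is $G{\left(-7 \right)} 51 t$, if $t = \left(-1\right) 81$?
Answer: $- \frac{1214514}{43} \approx -28245.0$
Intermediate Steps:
$G{\left(o \right)} = 7 + \frac{1}{o - \frac{6}{o}}$
$t = -81$
$G{\left(-7 \right)} 51 t = \frac{-42 - 7 + 7 \left(-7\right)^{2}}{-6 + \left(-7\right)^{2}} \cdot 51 \left(-81\right) = \frac{-42 - 7 + 7 \cdot 49}{-6 + 49} \cdot 51 \left(-81\right) = \frac{-42 - 7 + 343}{43} \cdot 51 \left(-81\right) = \frac{1}{43} \cdot 294 \cdot 51 \left(-81\right) = \frac{294}{43} \cdot 51 \left(-81\right) = \frac{14994}{43} \left(-81\right) = - \frac{1214514}{43}$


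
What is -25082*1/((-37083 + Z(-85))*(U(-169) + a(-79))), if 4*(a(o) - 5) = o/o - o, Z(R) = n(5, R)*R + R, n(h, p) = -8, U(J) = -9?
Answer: 12541/291904 ≈ 0.042963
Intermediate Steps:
Z(R) = -7*R (Z(R) = -8*R + R = -7*R)
a(o) = 21/4 - o/4 (a(o) = 5 + (o/o - o)/4 = 5 + (1 - o)/4 = 5 + (¼ - o/4) = 21/4 - o/4)
-25082*1/((-37083 + Z(-85))*(U(-169) + a(-79))) = -25082*1/((-37083 - 7*(-85))*(-9 + (21/4 - ¼*(-79)))) = -25082*1/((-37083 + 595)*(-9 + (21/4 + 79/4))) = -25082*(-1/(36488*(-9 + 25))) = -25082/(16*(-36488)) = -25082/(-583808) = -25082*(-1/583808) = 12541/291904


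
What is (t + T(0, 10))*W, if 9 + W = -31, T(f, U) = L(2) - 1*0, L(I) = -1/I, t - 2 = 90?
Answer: -3660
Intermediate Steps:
t = 92 (t = 2 + 90 = 92)
T(f, U) = -½ (T(f, U) = -1/2 - 1*0 = -1*½ + 0 = -½ + 0 = -½)
W = -40 (W = -9 - 31 = -40)
(t + T(0, 10))*W = (92 - ½)*(-40) = (183/2)*(-40) = -3660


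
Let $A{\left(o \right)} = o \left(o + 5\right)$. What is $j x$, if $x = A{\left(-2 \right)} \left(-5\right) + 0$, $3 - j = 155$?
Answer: $-4560$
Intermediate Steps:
$A{\left(o \right)} = o \left(5 + o\right)$
$j = -152$ ($j = 3 - 155 = -152$)
$x = 30$ ($x = - 2 \left(5 - 2\right) \left(-5\right) + 0 = \left(-2\right) 3 \left(-5\right) + 0 = \left(-6\right) \left(-5\right) + 0 = 30 + 0 = 30$)
$j x = \left(-152\right) 30 = -4560$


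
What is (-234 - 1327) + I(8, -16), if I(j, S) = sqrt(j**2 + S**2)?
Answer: -1561 + 8*sqrt(5) ≈ -1543.1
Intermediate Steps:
I(j, S) = sqrt(S**2 + j**2)
(-234 - 1327) + I(8, -16) = (-234 - 1327) + sqrt((-16)**2 + 8**2) = -1561 + sqrt(256 + 64) = -1561 + sqrt(320) = -1561 + 8*sqrt(5)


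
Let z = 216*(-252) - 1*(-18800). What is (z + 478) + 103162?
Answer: 68008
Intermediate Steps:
z = -35632 (z = -54432 + 18800 = -35632)
(z + 478) + 103162 = (-35632 + 478) + 103162 = -35154 + 103162 = 68008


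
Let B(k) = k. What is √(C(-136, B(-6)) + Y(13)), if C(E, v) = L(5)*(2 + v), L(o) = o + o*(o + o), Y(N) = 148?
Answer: 6*I*√2 ≈ 8.4853*I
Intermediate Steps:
L(o) = o + 2*o² (L(o) = o + o*(2*o) = o + 2*o²)
C(E, v) = 110 + 55*v (C(E, v) = (5*(1 + 2*5))*(2 + v) = (5*(1 + 10))*(2 + v) = (5*11)*(2 + v) = 55*(2 + v) = 110 + 55*v)
√(C(-136, B(-6)) + Y(13)) = √((110 + 55*(-6)) + 148) = √((110 - 330) + 148) = √(-220 + 148) = √(-72) = 6*I*√2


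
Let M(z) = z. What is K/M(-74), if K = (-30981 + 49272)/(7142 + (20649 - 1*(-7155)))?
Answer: -18291/2586004 ≈ -0.0070731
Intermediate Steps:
K = 18291/34946 (K = 18291/(7142 + (20649 + 7155)) = 18291/(7142 + 27804) = 18291/34946 ≈ 0.52341)
K/M(-74) = (18291/34946)/(-74) = (18291/34946)*(-1/74) = -18291/2586004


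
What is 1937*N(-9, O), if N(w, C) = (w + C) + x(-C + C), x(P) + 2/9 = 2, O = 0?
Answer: -125905/9 ≈ -13989.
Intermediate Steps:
x(P) = 16/9 (x(P) = -2/9 + 2 = 16/9)
N(w, C) = 16/9 + C + w (N(w, C) = (w + C) + 16/9 = (C + w) + 16/9 = 16/9 + C + w)
1937*N(-9, O) = 1937*(16/9 + 0 - 9) = 1937*(-65/9) = -125905/9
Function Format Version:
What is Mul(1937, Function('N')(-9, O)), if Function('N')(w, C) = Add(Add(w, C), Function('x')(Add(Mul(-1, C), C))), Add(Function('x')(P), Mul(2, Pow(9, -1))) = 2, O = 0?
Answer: Rational(-125905, 9) ≈ -13989.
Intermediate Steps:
Function('x')(P) = Rational(16, 9) (Function('x')(P) = Add(Rational(-2, 9), 2) = Rational(16, 9))
Function('N')(w, C) = Add(Rational(16, 9), C, w) (Function('N')(w, C) = Add(Add(w, C), Rational(16, 9)) = Add(Add(C, w), Rational(16, 9)) = Add(Rational(16, 9), C, w))
Mul(1937, Function('N')(-9, O)) = Mul(1937, Add(Rational(16, 9), 0, -9)) = Mul(1937, Rational(-65, 9)) = Rational(-125905, 9)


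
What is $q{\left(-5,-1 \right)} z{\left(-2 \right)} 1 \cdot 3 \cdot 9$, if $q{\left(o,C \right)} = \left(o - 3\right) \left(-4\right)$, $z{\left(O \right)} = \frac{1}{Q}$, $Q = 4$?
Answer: $216$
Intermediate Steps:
$z{\left(O \right)} = \frac{1}{4}$
$q{\left(o,C \right)} = 12 - 4 o$ ($q{\left(o,C \right)} = \left(-3 + o\right) \left(-4\right) = 12 - 4 o$)
$q{\left(-5,-1 \right)} z{\left(-2 \right)} 1 \cdot 3 \cdot 9 = \left(12 - -20\right) \frac{1 \cdot 3}{4} \cdot 9 = \left(12 + 20\right) \frac{1}{4} \cdot 3 \cdot 9 = 32 \cdot \frac{3}{4} \cdot 9 = 32 \cdot \frac{27}{4} = 216$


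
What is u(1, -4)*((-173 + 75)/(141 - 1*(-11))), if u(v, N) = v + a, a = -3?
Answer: 49/38 ≈ 1.2895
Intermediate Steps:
u(v, N) = -3 + v (u(v, N) = v - 3 = -3 + v)
u(1, -4)*((-173 + 75)/(141 - 1*(-11))) = (-3 + 1)*((-173 + 75)/(141 - 1*(-11))) = -(-196)/(141 + 11) = -(-196)/152 = -2*(-49/76) = 49/38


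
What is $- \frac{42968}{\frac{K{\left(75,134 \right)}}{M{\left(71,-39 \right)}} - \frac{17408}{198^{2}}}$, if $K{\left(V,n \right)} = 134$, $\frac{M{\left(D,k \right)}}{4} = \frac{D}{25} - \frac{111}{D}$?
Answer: $- \frac{4231836576}{2540711} \approx -1665.6$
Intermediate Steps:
$M{\left(D,k \right)} = - \frac{444}{D} + \frac{4 D}{25}$ ($M{\left(D,k \right)} = 4 \left(\frac{D}{25} - \frac{111}{D}\right) = 4 \left(- \frac{111}{D} + \frac{D}{25}\right) = - \frac{444}{D} + \frac{4 D}{25}$)
$- \frac{42968}{\frac{K{\left(75,134 \right)}}{M{\left(71,-39 \right)}} - \frac{17408}{198^{2}}} = - \frac{42968}{\frac{134}{- \frac{444}{71} + \frac{4}{25} \cdot 71} - \frac{17408}{198^{2}}} = - \frac{42968}{\frac{134}{\left(-444\right) \frac{1}{71} + \frac{284}{25}} - \frac{17408}{39204}} = - \frac{42968}{\frac{134}{- \frac{444}{71} + \frac{284}{25}} - \frac{4352}{9801}} = - \frac{42968}{\frac{134}{\frac{9064}{1775}} - \frac{4352}{9801}} = - \frac{42968}{134 \cdot \frac{1775}{9064} - \frac{4352}{9801}} = - \frac{42968}{\frac{118925}{4532} - \frac{4352}{9801}} = - \frac{42968}{\frac{104169151}{4038012}} = \left(-42968\right) \frac{4038012}{104169151} = - \frac{4231836576}{2540711}$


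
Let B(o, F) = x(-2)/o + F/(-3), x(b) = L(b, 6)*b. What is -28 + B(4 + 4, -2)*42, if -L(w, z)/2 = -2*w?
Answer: 84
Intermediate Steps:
L(w, z) = 4*w (L(w, z) = -(-4)*w = 4*w)
x(b) = 4*b² (x(b) = (4*b)*b = 4*b²)
B(o, F) = 16/o - F/3 (B(o, F) = (4*(-2)²)/o + F/(-3) = (4*4)/o + F*(-⅓) = 16/o - F/3)
-28 + B(4 + 4, -2)*42 = -28 + (16/(4 + 4) - ⅓*(-2))*42 = -28 + (16/8 + ⅔)*42 = -28 + (16*(⅛) + ⅔)*42 = -28 + (2 + ⅔)*42 = -28 + (8/3)*42 = -28 + 112 = 84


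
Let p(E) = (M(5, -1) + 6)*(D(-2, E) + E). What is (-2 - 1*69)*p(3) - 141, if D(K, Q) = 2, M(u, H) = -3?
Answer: -1206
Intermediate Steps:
p(E) = 6 + 3*E (p(E) = (-3 + 6)*(2 + E) = 3*(2 + E) = 6 + 3*E)
(-2 - 1*69)*p(3) - 141 = (-2 - 1*69)*(6 + 3*3) - 141 = (-2 - 69)*(6 + 9) - 141 = -71*15 - 141 = -1065 - 141 = -1206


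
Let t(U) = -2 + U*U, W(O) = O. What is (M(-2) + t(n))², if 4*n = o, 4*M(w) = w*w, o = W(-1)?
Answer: 225/256 ≈ 0.87891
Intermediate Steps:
o = -1
M(w) = w²/4 (M(w) = (w*w)/4 = w²/4)
n = -¼ (n = (¼)*(-1) = -¼ ≈ -0.25000)
t(U) = -2 + U²
(M(-2) + t(n))² = ((¼)*(-2)² + (-2 + (-¼)²))² = ((¼)*4 + (-2 + 1/16))² = (1 - 31/16)² = (-15/16)² = 225/256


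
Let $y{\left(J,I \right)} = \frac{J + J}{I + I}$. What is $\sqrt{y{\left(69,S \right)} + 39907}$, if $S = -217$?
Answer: $\frac{5 \sqrt{75166630}}{217} \approx 199.77$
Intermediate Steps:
$y{\left(J,I \right)} = \frac{J}{I}$ ($y{\left(J,I \right)} = \frac{2 J}{2 I} = 2 J \frac{1}{2 I} = \frac{J}{I}$)
$\sqrt{y{\left(69,S \right)} + 39907} = \sqrt{\frac{69}{-217} + 39907} = \sqrt{69 \left(- \frac{1}{217}\right) + 39907} = \sqrt{- \frac{69}{217} + 39907} = \sqrt{\frac{8659750}{217}} = \frac{5 \sqrt{75166630}}{217}$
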